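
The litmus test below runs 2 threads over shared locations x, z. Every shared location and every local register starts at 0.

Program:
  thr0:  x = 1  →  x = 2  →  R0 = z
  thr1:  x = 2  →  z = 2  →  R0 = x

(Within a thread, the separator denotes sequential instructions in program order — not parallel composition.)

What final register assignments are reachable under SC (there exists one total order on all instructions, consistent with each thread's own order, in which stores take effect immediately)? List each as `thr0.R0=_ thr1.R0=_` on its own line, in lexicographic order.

outcome vector order: (thr0.R0,thr1.R0)
|SC outcomes| = 3

thr0.R0=0 thr1.R0=2
thr0.R0=2 thr1.R0=1
thr0.R0=2 thr1.R0=2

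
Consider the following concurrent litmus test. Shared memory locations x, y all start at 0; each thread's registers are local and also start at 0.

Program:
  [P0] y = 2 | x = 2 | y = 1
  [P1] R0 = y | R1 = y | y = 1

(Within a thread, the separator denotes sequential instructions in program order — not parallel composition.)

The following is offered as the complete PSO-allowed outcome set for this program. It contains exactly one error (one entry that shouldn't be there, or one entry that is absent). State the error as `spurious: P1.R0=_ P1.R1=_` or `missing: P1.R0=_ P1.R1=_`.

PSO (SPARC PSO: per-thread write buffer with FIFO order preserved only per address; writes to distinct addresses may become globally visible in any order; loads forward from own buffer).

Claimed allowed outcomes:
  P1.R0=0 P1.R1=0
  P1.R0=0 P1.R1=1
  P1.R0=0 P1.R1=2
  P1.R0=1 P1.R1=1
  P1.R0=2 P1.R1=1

missing: P1.R0=2 P1.R1=2

outcome vector order: (P1.R0,P1.R1)
under PSO → <0 0>; <0 1>; <0 2>; <1 1>; <2 1>; <2 2>
PSO∖claimed = {<2 2>}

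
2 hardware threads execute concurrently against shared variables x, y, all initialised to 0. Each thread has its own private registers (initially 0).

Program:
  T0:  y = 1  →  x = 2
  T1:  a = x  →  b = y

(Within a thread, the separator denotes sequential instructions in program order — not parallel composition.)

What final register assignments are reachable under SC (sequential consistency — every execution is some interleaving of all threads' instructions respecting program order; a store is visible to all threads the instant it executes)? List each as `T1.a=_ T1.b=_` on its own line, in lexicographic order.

T1.a=0 T1.b=0
T1.a=0 T1.b=1
T1.a=2 T1.b=1

outcome vector order: (T1.a,T1.b)
|SC outcomes| = 3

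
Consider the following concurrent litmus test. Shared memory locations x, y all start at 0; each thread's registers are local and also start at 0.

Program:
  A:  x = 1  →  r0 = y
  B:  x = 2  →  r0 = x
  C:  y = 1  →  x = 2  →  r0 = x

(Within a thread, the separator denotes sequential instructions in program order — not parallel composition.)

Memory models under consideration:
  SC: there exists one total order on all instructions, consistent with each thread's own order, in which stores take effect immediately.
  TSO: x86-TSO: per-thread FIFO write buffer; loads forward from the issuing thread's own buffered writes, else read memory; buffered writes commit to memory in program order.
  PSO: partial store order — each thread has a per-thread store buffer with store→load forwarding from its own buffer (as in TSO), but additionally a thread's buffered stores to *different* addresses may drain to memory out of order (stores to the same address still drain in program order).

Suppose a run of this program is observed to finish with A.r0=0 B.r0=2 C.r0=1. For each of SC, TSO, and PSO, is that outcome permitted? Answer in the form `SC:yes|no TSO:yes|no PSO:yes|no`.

SC:no TSO:yes PSO:yes

outcome vector order: (A.r0,B.r0,C.r0)
SC (6): 0/1/2 0/2/2 1/1/1 1/1/2 1/2/1 1/2/2
TSO (8): 0/1/1 0/1/2 0/2/1 0/2/2 1/1/1 1/1/2 1/2/1 1/2/2
PSO (8): 0/1/1 0/1/2 0/2/1 0/2/2 1/1/1 1/1/2 1/2/1 1/2/2
target 0/2/1 ∈ {TSO,PSO}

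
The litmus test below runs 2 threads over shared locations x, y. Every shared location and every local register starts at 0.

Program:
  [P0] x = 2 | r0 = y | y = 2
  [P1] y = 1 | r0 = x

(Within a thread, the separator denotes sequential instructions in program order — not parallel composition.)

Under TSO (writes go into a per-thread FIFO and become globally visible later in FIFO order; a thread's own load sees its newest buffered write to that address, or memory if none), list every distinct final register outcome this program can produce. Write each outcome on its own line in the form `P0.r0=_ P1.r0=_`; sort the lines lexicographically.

outcome vector order: (P0.r0,P1.r0)
|TSO outcomes| = 4

P0.r0=0 P1.r0=0
P0.r0=0 P1.r0=2
P0.r0=1 P1.r0=0
P0.r0=1 P1.r0=2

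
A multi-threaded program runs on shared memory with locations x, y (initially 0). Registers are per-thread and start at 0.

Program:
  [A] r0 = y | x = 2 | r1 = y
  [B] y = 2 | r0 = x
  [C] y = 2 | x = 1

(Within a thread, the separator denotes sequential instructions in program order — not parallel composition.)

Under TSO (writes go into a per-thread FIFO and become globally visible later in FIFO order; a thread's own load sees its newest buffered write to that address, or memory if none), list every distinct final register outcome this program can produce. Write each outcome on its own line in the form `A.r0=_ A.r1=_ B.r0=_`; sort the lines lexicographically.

outcome vector order: (A.r0,A.r1,B.r0)
|TSO outcomes| = 9

A.r0=0 A.r1=0 B.r0=0
A.r0=0 A.r1=0 B.r0=1
A.r0=0 A.r1=0 B.r0=2
A.r0=0 A.r1=2 B.r0=0
A.r0=0 A.r1=2 B.r0=1
A.r0=0 A.r1=2 B.r0=2
A.r0=2 A.r1=2 B.r0=0
A.r0=2 A.r1=2 B.r0=1
A.r0=2 A.r1=2 B.r0=2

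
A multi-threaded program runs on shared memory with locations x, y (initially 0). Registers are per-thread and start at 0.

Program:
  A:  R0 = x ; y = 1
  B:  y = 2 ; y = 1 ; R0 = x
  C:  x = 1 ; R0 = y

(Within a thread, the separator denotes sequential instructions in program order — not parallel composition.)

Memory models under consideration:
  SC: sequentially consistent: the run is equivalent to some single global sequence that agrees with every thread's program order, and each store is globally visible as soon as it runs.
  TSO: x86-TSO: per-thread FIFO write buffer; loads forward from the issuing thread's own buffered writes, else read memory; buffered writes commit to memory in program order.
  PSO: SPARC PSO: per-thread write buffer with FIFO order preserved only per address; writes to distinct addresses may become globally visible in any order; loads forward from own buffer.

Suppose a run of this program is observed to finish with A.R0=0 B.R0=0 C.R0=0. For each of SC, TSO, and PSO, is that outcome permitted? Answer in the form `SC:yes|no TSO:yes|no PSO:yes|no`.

SC:no TSO:yes PSO:yes

outcome vector order: (A.R0,B.R0,C.R0)
under SC → 001 010 011 012 101 110 111 112
under TSO → 000 001 002 010 011 012 100 101 102 110 111 112
under PSO → 000 001 002 010 011 012 100 101 102 110 111 112
target 000 ∈ {TSO,PSO}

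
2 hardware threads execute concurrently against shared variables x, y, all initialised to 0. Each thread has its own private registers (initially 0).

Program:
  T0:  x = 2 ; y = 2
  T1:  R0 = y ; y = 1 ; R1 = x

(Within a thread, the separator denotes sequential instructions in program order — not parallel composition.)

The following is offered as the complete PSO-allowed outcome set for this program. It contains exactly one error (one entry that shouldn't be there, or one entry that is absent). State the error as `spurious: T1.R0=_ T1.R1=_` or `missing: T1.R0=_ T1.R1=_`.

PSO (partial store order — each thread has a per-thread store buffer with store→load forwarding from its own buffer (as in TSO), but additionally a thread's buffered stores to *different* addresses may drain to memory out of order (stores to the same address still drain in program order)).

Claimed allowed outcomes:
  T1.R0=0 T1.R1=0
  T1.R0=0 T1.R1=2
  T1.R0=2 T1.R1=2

missing: T1.R0=2 T1.R1=0

outcome vector order: (T1.R0,T1.R1)
[PSO] allowed = {0/0; 0/2; 2/0; 2/2}
PSO∖claimed = {2/0}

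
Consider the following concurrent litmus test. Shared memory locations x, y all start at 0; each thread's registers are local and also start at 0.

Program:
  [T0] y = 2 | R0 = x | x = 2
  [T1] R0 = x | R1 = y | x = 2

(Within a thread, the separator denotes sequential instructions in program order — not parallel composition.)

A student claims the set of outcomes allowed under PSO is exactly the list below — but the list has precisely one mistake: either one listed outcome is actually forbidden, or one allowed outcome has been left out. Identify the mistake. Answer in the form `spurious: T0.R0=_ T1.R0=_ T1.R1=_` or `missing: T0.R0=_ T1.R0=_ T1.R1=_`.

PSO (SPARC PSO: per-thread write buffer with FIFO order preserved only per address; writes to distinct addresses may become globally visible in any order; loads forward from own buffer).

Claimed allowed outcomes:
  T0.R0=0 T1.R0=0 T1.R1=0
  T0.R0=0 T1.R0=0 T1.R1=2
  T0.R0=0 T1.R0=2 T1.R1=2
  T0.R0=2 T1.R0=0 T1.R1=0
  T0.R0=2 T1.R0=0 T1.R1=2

outcome vector order: (T0.R0,T1.R0,T1.R1)
under PSO → 000 002 020 022 200 202
PSO∖claimed = {020}

missing: T0.R0=0 T1.R0=2 T1.R1=0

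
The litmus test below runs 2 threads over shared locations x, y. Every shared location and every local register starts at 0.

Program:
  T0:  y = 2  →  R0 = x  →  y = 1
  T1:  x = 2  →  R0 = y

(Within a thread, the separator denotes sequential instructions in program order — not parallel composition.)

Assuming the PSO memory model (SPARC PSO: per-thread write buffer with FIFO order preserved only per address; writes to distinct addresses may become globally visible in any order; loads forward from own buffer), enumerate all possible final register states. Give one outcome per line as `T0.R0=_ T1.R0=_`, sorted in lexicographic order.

T0.R0=0 T1.R0=0
T0.R0=0 T1.R0=1
T0.R0=0 T1.R0=2
T0.R0=2 T1.R0=0
T0.R0=2 T1.R0=1
T0.R0=2 T1.R0=2

outcome vector order: (T0.R0,T1.R0)
|PSO outcomes| = 6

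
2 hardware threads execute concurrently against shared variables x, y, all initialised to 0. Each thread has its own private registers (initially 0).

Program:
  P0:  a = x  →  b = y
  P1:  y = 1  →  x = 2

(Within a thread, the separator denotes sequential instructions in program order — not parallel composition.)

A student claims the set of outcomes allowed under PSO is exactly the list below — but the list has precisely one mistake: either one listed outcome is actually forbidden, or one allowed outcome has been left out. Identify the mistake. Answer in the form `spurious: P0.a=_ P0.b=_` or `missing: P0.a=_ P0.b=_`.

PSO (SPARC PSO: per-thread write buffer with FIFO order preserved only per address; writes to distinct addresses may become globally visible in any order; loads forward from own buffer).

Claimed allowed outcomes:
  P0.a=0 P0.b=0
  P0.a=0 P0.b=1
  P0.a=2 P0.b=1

outcome vector order: (P0.a,P0.b)
PSO: 4 outcomes — {(0,0), (0,1), (2,0), (2,1)}
PSO∖claimed = {(2,0)}

missing: P0.a=2 P0.b=0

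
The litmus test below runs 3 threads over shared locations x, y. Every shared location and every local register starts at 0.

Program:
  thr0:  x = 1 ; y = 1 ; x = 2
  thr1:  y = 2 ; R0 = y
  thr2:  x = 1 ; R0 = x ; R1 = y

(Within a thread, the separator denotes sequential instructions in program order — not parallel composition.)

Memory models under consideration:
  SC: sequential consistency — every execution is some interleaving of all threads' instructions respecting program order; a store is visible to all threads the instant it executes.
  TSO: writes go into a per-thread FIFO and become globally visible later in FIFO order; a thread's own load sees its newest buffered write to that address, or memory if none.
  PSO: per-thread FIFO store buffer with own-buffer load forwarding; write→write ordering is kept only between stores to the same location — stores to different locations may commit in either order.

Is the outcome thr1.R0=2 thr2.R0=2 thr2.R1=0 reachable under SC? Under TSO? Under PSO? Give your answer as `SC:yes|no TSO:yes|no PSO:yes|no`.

SC:no TSO:no PSO:yes

outcome vector order: (thr1.R0,thr2.R0,thr2.R1)
SC (9): 110, 111, 112, 121, 210, 211, 212, 221, 222
TSO (9): 110, 111, 112, 121, 210, 211, 212, 221, 222
PSO (12): 110, 111, 112, 120, 121, 122, 210, 211, 212, 220, 221, 222
target 220 ∈ {PSO}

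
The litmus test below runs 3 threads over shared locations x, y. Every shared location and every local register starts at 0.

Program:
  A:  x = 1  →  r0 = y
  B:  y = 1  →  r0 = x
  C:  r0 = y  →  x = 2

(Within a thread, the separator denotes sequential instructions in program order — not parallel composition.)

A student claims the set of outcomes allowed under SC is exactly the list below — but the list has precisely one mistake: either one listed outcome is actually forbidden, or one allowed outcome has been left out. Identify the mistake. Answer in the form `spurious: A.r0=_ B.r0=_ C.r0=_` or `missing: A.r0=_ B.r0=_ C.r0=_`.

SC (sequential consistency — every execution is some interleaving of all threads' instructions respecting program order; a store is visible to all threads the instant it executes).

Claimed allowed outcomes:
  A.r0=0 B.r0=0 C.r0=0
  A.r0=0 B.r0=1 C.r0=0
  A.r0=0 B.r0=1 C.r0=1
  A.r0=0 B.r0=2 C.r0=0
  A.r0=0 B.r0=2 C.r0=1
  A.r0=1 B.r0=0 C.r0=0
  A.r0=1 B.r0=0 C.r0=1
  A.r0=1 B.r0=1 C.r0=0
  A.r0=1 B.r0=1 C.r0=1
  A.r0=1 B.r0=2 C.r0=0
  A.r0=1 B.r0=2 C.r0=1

outcome vector order: (A.r0,B.r0,C.r0)
under SC → <0 1 0> <0 1 1> <0 2 0> <0 2 1> <1 0 0> <1 0 1> <1 1 0> <1 1 1> <1 2 0> <1 2 1>
claimed∖SC = {<0 0 0>}

spurious: A.r0=0 B.r0=0 C.r0=0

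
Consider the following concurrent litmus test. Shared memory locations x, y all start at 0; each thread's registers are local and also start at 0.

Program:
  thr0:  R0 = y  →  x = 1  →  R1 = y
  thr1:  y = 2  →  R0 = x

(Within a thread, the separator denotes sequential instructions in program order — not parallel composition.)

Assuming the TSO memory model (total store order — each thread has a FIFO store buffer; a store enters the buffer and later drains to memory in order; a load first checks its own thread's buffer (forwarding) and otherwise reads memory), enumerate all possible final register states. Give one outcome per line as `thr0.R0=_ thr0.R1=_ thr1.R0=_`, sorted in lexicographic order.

outcome vector order: (thr0.R0,thr0.R1,thr1.R0)
|TSO outcomes| = 6

thr0.R0=0 thr0.R1=0 thr1.R0=0
thr0.R0=0 thr0.R1=0 thr1.R0=1
thr0.R0=0 thr0.R1=2 thr1.R0=0
thr0.R0=0 thr0.R1=2 thr1.R0=1
thr0.R0=2 thr0.R1=2 thr1.R0=0
thr0.R0=2 thr0.R1=2 thr1.R0=1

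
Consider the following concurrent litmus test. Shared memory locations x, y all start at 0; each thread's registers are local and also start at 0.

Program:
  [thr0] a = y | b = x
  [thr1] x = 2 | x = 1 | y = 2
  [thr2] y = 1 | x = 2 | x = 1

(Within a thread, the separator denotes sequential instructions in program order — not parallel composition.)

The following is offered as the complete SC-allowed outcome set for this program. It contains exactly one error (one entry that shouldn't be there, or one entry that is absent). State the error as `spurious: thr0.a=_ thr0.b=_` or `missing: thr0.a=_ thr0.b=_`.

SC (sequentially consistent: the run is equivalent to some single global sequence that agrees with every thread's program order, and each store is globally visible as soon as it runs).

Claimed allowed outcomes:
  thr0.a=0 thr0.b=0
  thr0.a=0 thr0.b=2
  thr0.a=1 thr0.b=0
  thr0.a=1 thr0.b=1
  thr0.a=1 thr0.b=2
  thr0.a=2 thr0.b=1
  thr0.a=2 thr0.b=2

missing: thr0.a=0 thr0.b=1

outcome vector order: (thr0.a,thr0.b)
SC (8): 0/0; 0/1; 0/2; 1/0; 1/1; 1/2; 2/1; 2/2
SC∖claimed = {0/1}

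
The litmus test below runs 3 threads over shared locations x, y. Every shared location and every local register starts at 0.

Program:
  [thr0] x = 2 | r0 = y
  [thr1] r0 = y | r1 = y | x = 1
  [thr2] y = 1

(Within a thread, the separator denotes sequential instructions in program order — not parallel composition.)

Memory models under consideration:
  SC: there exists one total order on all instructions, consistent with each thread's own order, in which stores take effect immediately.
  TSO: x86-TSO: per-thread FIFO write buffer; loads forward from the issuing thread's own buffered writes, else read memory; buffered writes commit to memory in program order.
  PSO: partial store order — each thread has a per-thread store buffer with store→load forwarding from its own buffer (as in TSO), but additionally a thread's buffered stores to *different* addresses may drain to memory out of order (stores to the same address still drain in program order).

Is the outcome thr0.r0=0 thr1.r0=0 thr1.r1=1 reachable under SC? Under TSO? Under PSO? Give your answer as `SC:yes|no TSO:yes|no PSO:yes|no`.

outcome vector order: (thr0.r0,thr1.r0,thr1.r1)
[SC] allowed = {000, 001, 011, 100, 101, 111}
[TSO] allowed = {000, 001, 011, 100, 101, 111}
[PSO] allowed = {000, 001, 011, 100, 101, 111}
target 001 ∈ {SC,TSO,PSO}

SC:yes TSO:yes PSO:yes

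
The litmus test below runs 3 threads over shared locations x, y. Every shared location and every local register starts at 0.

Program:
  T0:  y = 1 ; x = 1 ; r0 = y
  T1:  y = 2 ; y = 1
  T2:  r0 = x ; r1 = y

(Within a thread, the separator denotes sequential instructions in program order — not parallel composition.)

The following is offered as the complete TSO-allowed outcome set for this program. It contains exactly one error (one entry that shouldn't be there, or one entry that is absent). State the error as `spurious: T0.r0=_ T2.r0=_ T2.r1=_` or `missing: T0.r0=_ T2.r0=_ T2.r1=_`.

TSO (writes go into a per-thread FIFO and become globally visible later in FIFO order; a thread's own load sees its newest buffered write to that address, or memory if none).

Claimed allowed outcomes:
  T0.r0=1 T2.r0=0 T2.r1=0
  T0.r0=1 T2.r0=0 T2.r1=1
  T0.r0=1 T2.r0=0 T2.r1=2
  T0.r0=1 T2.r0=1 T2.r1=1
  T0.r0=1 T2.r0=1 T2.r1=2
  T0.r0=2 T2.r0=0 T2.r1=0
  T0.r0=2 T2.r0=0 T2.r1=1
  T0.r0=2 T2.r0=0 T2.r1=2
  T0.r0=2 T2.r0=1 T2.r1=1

missing: T0.r0=2 T2.r0=1 T2.r1=2

outcome vector order: (T0.r0,T2.r0,T2.r1)
[TSO] allowed = {(1,0,0); (1,0,1); (1,0,2); (1,1,1); (1,1,2); (2,0,0); (2,0,1); (2,0,2); (2,1,1); (2,1,2)}
TSO∖claimed = {(2,1,2)}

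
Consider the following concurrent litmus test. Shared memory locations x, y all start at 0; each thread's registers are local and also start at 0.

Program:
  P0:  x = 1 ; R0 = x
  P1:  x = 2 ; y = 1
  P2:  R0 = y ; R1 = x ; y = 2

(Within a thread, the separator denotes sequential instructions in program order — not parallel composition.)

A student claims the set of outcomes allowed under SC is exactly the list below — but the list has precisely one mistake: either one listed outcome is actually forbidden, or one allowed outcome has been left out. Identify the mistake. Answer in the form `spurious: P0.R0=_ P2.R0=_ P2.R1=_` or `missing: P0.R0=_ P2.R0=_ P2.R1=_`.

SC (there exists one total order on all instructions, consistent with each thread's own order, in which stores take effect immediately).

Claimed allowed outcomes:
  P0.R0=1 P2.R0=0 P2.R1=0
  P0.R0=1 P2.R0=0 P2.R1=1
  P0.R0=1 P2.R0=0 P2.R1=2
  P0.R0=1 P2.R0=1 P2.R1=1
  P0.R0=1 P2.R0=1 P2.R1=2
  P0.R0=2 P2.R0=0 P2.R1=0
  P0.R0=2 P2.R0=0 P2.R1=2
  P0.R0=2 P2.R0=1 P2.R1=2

missing: P0.R0=2 P2.R0=0 P2.R1=1

outcome vector order: (P0.R0,P2.R0,P2.R1)
under SC → 1/0/0 1/0/1 1/0/2 1/1/1 1/1/2 2/0/0 2/0/1 2/0/2 2/1/2
SC∖claimed = {2/0/1}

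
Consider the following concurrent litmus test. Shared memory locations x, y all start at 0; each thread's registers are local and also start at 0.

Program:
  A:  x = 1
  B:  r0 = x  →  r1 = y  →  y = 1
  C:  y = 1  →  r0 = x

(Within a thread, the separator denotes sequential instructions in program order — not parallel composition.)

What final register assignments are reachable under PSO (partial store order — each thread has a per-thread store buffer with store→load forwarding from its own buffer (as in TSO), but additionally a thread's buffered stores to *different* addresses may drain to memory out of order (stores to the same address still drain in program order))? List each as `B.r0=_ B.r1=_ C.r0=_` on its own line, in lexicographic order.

B.r0=0 B.r1=0 C.r0=0
B.r0=0 B.r1=0 C.r0=1
B.r0=0 B.r1=1 C.r0=0
B.r0=0 B.r1=1 C.r0=1
B.r0=1 B.r1=0 C.r0=0
B.r0=1 B.r1=0 C.r0=1
B.r0=1 B.r1=1 C.r0=0
B.r0=1 B.r1=1 C.r0=1

outcome vector order: (B.r0,B.r1,C.r0)
|PSO outcomes| = 8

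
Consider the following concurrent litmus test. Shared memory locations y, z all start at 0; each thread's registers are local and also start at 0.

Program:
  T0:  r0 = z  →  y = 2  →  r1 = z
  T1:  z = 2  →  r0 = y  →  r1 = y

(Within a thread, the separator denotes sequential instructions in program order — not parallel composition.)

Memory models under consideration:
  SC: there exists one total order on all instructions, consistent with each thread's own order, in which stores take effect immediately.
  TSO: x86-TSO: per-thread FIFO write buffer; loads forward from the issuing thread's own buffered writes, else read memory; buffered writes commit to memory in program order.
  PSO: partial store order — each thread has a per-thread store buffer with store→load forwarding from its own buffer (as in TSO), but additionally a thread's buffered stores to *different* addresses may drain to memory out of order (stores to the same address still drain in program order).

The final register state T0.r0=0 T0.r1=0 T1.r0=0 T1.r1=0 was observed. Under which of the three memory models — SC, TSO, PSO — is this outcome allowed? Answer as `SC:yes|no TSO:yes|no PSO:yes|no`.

SC:no TSO:yes PSO:yes

outcome vector order: (T0.r0,T0.r1,T1.r0,T1.r1)
SC (7): 0/0/2/2 0/2/0/0 0/2/0/2 0/2/2/2 2/2/0/0 2/2/0/2 2/2/2/2
TSO (9): 0/0/0/0 0/0/0/2 0/0/2/2 0/2/0/0 0/2/0/2 0/2/2/2 2/2/0/0 2/2/0/2 2/2/2/2
PSO (9): 0/0/0/0 0/0/0/2 0/0/2/2 0/2/0/0 0/2/0/2 0/2/2/2 2/2/0/0 2/2/0/2 2/2/2/2
target 0/0/0/0 ∈ {TSO,PSO}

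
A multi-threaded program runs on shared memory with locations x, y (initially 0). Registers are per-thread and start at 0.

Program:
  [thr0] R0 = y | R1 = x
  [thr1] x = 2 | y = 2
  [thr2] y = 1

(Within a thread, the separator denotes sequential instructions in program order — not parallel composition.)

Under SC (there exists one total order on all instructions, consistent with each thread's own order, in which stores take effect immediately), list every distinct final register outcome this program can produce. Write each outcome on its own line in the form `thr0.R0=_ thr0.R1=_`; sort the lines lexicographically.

thr0.R0=0 thr0.R1=0
thr0.R0=0 thr0.R1=2
thr0.R0=1 thr0.R1=0
thr0.R0=1 thr0.R1=2
thr0.R0=2 thr0.R1=2

outcome vector order: (thr0.R0,thr0.R1)
|SC outcomes| = 5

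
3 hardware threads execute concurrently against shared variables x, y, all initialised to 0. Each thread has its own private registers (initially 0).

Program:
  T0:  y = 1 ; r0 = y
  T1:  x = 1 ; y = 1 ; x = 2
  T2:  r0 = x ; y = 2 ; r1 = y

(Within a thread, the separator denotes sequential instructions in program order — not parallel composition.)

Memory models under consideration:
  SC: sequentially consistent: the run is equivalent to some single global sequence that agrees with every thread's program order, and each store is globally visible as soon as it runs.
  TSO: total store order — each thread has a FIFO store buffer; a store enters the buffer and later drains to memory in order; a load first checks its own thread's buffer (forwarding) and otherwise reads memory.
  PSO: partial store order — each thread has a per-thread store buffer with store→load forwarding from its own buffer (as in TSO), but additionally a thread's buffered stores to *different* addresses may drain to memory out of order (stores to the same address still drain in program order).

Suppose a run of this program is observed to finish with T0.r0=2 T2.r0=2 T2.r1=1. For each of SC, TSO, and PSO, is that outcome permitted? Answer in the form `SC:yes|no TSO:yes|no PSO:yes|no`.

outcome vector order: (T0.r0,T2.r0,T2.r1)
[SC] allowed = {<1 0 1>; <1 0 2>; <1 1 1>; <1 1 2>; <1 2 1>; <1 2 2>; <2 0 1>; <2 0 2>; <2 1 1>; <2 1 2>; <2 2 2>}
[TSO] allowed = {<1 0 1>; <1 0 2>; <1 1 1>; <1 1 2>; <1 2 1>; <1 2 2>; <2 0 1>; <2 0 2>; <2 1 1>; <2 1 2>; <2 2 2>}
[PSO] allowed = {<1 0 1>; <1 0 2>; <1 1 1>; <1 1 2>; <1 2 1>; <1 2 2>; <2 0 1>; <2 0 2>; <2 1 1>; <2 1 2>; <2 2 1>; <2 2 2>}
target <2 2 1> ∈ {PSO}

SC:no TSO:no PSO:yes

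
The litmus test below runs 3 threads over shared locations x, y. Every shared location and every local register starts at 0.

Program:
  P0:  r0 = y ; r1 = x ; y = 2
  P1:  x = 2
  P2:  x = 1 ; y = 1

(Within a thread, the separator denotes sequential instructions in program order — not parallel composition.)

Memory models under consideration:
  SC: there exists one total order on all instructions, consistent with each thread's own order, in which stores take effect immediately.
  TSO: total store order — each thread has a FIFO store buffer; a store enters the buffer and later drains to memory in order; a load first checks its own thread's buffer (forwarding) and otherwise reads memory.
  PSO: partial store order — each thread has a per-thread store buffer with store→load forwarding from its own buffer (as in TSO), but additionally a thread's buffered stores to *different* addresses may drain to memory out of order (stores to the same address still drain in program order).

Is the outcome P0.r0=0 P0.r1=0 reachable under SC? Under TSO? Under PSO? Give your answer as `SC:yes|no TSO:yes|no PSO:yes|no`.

SC:yes TSO:yes PSO:yes

outcome vector order: (P0.r0,P0.r1)
under SC → (0,0) (0,1) (0,2) (1,1) (1,2)
under TSO → (0,0) (0,1) (0,2) (1,1) (1,2)
under PSO → (0,0) (0,1) (0,2) (1,0) (1,1) (1,2)
target (0,0) ∈ {SC,TSO,PSO}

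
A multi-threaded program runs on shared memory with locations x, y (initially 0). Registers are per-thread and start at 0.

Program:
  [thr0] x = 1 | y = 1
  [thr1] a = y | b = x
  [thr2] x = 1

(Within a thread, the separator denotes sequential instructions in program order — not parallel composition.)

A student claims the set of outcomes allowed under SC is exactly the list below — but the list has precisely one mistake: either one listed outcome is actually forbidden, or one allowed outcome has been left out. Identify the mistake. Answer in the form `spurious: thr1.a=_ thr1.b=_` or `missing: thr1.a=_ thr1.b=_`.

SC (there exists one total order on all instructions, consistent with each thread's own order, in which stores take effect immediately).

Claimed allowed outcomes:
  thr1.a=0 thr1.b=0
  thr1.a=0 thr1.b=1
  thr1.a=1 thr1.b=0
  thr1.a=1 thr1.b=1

spurious: thr1.a=1 thr1.b=0

outcome vector order: (thr1.a,thr1.b)
SC: 3 outcomes — {<0 0>; <0 1>; <1 1>}
claimed∖SC = {<1 0>}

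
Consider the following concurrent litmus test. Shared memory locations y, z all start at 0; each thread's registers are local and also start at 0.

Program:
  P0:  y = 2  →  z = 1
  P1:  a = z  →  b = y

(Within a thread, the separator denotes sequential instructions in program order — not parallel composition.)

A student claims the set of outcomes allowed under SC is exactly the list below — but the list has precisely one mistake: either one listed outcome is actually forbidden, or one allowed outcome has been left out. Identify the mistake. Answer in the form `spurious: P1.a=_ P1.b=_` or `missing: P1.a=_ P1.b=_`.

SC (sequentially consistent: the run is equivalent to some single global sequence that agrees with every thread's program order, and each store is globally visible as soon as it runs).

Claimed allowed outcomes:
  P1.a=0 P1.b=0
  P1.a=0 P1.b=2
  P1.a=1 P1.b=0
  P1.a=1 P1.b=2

outcome vector order: (P1.a,P1.b)
under SC → (0,0); (0,2); (1,2)
claimed∖SC = {(1,0)}

spurious: P1.a=1 P1.b=0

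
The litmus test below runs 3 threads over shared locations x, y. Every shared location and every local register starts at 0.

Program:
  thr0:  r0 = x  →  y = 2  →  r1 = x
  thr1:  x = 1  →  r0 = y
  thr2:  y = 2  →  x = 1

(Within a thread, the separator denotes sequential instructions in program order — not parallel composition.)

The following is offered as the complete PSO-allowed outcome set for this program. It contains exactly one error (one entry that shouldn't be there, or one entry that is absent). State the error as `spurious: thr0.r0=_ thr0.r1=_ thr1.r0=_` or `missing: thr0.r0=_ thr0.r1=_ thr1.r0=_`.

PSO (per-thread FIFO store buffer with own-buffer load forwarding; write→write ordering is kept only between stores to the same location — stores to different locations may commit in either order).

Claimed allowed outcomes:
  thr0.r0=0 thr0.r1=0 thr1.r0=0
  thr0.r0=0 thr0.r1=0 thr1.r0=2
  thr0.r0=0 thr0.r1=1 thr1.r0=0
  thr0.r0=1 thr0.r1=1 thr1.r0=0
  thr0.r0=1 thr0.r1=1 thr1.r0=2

outcome vector order: (thr0.r0,thr0.r1,thr1.r0)
PSO (6): 0/0/0; 0/0/2; 0/1/0; 0/1/2; 1/1/0; 1/1/2
PSO∖claimed = {0/1/2}

missing: thr0.r0=0 thr0.r1=1 thr1.r0=2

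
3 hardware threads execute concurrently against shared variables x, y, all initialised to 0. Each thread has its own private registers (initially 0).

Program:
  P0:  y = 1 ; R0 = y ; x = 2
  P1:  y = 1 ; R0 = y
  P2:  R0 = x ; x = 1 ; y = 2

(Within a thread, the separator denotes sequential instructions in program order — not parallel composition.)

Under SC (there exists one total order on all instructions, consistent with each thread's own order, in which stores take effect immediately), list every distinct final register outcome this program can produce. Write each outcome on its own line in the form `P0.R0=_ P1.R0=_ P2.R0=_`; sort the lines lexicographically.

outcome vector order: (P0.R0,P1.R0,P2.R0)
|SC outcomes| = 6

P0.R0=1 P1.R0=1 P2.R0=0
P0.R0=1 P1.R0=1 P2.R0=2
P0.R0=1 P1.R0=2 P2.R0=0
P0.R0=1 P1.R0=2 P2.R0=2
P0.R0=2 P1.R0=1 P2.R0=0
P0.R0=2 P1.R0=2 P2.R0=0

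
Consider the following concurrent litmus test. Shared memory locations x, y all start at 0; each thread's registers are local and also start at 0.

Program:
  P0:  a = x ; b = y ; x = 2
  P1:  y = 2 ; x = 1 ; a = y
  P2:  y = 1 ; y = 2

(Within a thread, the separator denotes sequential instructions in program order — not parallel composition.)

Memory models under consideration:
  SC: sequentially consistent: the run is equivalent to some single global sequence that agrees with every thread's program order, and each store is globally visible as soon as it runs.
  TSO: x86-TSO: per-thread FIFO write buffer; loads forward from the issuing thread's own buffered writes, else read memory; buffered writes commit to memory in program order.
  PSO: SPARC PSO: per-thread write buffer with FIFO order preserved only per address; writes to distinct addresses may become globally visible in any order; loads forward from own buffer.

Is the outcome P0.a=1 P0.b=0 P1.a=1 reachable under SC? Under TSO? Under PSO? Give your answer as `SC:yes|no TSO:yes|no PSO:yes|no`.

outcome vector order: (P0.a,P0.b,P1.a)
SC (10): 001; 002; 011; 012; 021; 022; 111; 112; 121; 122
TSO (10): 001; 002; 011; 012; 021; 022; 111; 112; 121; 122
PSO (12): 001; 002; 011; 012; 021; 022; 101; 102; 111; 112; 121; 122
target 101 ∈ {PSO}

SC:no TSO:no PSO:yes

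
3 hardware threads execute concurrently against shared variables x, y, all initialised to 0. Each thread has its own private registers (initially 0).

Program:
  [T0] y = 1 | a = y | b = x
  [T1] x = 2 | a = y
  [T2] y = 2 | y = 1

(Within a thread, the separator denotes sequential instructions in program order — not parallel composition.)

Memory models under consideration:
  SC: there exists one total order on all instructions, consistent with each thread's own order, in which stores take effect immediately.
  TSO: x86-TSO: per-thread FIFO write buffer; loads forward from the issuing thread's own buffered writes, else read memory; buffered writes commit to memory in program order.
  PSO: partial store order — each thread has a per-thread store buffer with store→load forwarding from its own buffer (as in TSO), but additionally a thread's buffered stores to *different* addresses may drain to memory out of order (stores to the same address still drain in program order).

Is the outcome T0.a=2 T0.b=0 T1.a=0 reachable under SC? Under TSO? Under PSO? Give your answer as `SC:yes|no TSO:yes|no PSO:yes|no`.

outcome vector order: (T0.a,T0.b,T1.a)
SC (10): 101, 102, 120, 121, 122, 201, 202, 220, 221, 222
TSO (12): 100, 101, 102, 120, 121, 122, 200, 201, 202, 220, 221, 222
PSO (12): 100, 101, 102, 120, 121, 122, 200, 201, 202, 220, 221, 222
target 200 ∈ {TSO,PSO}

SC:no TSO:yes PSO:yes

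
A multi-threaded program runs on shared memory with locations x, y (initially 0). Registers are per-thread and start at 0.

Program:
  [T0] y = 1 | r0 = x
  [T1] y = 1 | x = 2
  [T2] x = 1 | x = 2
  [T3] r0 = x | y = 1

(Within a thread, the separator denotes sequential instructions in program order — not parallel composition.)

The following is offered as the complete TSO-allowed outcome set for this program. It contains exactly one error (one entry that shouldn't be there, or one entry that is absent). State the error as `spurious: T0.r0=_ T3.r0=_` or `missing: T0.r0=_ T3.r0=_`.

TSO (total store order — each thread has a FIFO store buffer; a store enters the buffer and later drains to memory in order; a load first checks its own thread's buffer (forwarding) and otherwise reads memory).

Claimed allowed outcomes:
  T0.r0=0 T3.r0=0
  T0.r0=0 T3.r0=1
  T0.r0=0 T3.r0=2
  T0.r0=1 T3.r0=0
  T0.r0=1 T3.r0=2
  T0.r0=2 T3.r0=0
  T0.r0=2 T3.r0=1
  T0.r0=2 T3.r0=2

missing: T0.r0=1 T3.r0=1

outcome vector order: (T0.r0,T3.r0)
under TSO → (0,0), (0,1), (0,2), (1,0), (1,1), (1,2), (2,0), (2,1), (2,2)
TSO∖claimed = {(1,1)}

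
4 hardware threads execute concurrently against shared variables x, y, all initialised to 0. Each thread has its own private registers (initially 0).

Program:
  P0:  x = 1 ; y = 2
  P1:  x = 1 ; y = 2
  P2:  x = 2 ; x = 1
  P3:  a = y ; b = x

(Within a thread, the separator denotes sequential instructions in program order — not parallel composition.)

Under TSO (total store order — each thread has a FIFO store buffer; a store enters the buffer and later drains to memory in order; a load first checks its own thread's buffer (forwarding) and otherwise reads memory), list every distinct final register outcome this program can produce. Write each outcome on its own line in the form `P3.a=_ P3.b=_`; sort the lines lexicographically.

outcome vector order: (P3.a,P3.b)
|TSO outcomes| = 5

P3.a=0 P3.b=0
P3.a=0 P3.b=1
P3.a=0 P3.b=2
P3.a=2 P3.b=1
P3.a=2 P3.b=2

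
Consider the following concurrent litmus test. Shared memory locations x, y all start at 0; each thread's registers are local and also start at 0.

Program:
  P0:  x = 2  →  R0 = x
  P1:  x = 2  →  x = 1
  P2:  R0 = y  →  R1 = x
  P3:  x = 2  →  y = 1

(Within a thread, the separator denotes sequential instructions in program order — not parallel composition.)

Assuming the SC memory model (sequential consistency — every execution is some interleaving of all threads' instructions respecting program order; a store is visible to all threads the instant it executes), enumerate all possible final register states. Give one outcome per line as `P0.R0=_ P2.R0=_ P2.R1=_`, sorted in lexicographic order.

outcome vector order: (P0.R0,P2.R0,P2.R1)
|SC outcomes| = 10

P0.R0=1 P2.R0=0 P2.R1=0
P0.R0=1 P2.R0=0 P2.R1=1
P0.R0=1 P2.R0=0 P2.R1=2
P0.R0=1 P2.R0=1 P2.R1=1
P0.R0=1 P2.R0=1 P2.R1=2
P0.R0=2 P2.R0=0 P2.R1=0
P0.R0=2 P2.R0=0 P2.R1=1
P0.R0=2 P2.R0=0 P2.R1=2
P0.R0=2 P2.R0=1 P2.R1=1
P0.R0=2 P2.R0=1 P2.R1=2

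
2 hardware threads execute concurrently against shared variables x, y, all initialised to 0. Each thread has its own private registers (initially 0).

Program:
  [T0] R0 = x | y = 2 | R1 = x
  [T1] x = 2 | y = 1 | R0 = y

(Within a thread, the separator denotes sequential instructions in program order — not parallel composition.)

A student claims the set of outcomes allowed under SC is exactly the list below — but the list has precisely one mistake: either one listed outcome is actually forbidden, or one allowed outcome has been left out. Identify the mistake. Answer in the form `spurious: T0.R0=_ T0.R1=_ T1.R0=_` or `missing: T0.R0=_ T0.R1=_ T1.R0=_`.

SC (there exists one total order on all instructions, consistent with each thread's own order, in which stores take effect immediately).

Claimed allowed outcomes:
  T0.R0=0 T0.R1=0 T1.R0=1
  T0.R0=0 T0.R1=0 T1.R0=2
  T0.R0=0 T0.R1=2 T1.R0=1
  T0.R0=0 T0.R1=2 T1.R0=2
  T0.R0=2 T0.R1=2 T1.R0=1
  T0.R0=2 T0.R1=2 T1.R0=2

spurious: T0.R0=0 T0.R1=0 T1.R0=2

outcome vector order: (T0.R0,T0.R1,T1.R0)
[SC] allowed = {<0 0 1>; <0 2 1>; <0 2 2>; <2 2 1>; <2 2 2>}
claimed∖SC = {<0 0 2>}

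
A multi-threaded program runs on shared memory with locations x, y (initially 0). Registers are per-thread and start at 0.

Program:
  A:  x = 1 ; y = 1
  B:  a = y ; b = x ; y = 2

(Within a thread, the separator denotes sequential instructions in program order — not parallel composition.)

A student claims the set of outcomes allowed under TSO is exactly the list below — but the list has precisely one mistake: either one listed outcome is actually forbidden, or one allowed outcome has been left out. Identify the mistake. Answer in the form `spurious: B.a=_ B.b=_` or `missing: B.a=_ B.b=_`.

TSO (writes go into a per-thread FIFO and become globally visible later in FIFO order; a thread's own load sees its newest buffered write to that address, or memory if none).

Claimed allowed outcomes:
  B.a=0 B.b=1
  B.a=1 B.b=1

missing: B.a=0 B.b=0

outcome vector order: (B.a,B.b)
TSO (3): <0 0>, <0 1>, <1 1>
TSO∖claimed = {<0 0>}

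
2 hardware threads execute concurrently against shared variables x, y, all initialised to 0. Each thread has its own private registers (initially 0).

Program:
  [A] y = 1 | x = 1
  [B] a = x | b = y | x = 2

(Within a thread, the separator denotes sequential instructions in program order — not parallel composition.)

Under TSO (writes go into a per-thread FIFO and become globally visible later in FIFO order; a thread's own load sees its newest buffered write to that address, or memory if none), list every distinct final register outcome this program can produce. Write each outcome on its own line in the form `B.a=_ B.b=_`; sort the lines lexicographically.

outcome vector order: (B.a,B.b)
|TSO outcomes| = 3

B.a=0 B.b=0
B.a=0 B.b=1
B.a=1 B.b=1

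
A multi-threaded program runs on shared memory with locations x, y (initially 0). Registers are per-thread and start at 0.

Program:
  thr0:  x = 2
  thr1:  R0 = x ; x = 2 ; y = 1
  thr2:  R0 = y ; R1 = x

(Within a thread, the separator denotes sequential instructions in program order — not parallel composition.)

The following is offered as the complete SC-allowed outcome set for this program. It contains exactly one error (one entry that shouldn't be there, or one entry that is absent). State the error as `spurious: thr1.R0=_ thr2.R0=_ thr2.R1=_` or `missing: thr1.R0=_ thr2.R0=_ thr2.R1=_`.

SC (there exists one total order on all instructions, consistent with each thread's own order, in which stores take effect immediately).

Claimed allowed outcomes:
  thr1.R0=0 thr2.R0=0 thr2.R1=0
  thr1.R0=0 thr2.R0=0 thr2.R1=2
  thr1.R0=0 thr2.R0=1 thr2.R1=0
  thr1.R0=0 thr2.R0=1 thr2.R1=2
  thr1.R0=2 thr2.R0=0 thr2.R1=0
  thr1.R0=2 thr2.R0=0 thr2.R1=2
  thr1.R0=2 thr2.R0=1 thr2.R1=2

spurious: thr1.R0=0 thr2.R0=1 thr2.R1=0

outcome vector order: (thr1.R0,thr2.R0,thr2.R1)
SC: 6 outcomes — {<0 0 0>; <0 0 2>; <0 1 2>; <2 0 0>; <2 0 2>; <2 1 2>}
claimed∖SC = {<0 1 0>}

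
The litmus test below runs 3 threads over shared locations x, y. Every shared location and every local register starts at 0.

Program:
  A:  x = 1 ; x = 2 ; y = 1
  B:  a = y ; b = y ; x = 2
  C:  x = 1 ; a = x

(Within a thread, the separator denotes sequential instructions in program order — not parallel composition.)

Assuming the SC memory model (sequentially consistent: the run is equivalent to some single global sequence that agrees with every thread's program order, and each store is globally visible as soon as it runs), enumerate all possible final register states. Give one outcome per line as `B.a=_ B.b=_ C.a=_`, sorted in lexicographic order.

outcome vector order: (B.a,B.b,C.a)
|SC outcomes| = 6

B.a=0 B.b=0 C.a=1
B.a=0 B.b=0 C.a=2
B.a=0 B.b=1 C.a=1
B.a=0 B.b=1 C.a=2
B.a=1 B.b=1 C.a=1
B.a=1 B.b=1 C.a=2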